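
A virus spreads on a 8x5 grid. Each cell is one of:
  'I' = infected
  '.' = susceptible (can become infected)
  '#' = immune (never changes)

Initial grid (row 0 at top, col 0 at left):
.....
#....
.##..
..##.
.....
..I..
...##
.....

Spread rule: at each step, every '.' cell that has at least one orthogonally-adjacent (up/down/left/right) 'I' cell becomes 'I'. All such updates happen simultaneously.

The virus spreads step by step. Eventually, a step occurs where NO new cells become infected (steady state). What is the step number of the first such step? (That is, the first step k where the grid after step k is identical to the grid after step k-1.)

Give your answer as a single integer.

Answer: 12

Derivation:
Step 0 (initial): 1 infected
Step 1: +4 new -> 5 infected
Step 2: +6 new -> 11 infected
Step 3: +6 new -> 17 infected
Step 4: +4 new -> 21 infected
Step 5: +2 new -> 23 infected
Step 6: +2 new -> 25 infected
Step 7: +2 new -> 27 infected
Step 8: +2 new -> 29 infected
Step 9: +2 new -> 31 infected
Step 10: +1 new -> 32 infected
Step 11: +1 new -> 33 infected
Step 12: +0 new -> 33 infected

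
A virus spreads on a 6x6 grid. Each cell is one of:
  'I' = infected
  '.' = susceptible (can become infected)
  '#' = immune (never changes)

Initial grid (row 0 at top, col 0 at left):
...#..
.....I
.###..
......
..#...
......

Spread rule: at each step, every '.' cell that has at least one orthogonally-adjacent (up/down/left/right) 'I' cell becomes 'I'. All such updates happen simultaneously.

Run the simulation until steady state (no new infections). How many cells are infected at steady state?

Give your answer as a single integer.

Step 0 (initial): 1 infected
Step 1: +3 new -> 4 infected
Step 2: +4 new -> 8 infected
Step 3: +3 new -> 11 infected
Step 4: +5 new -> 16 infected
Step 5: +5 new -> 21 infected
Step 6: +4 new -> 25 infected
Step 7: +3 new -> 28 infected
Step 8: +2 new -> 30 infected
Step 9: +1 new -> 31 infected
Step 10: +0 new -> 31 infected

Answer: 31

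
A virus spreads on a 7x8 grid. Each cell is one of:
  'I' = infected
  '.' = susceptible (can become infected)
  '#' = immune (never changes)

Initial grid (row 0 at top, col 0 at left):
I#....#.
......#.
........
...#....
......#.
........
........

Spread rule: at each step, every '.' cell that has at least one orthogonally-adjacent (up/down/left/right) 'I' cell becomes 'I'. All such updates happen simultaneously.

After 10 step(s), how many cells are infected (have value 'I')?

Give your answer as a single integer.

Step 0 (initial): 1 infected
Step 1: +1 new -> 2 infected
Step 2: +2 new -> 4 infected
Step 3: +3 new -> 7 infected
Step 4: +5 new -> 12 infected
Step 5: +6 new -> 18 infected
Step 6: +6 new -> 24 infected
Step 7: +6 new -> 30 infected
Step 8: +5 new -> 35 infected
Step 9: +5 new -> 40 infected
Step 10: +4 new -> 44 infected

Answer: 44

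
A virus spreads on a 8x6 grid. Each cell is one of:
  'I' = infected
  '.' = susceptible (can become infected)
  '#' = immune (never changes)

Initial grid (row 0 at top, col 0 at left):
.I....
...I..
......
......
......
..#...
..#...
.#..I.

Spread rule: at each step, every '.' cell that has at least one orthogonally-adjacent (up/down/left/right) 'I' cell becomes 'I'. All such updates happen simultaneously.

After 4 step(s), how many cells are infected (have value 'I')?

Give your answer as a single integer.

Step 0 (initial): 3 infected
Step 1: +10 new -> 13 infected
Step 2: +11 new -> 24 infected
Step 3: +10 new -> 34 infected
Step 4: +5 new -> 39 infected

Answer: 39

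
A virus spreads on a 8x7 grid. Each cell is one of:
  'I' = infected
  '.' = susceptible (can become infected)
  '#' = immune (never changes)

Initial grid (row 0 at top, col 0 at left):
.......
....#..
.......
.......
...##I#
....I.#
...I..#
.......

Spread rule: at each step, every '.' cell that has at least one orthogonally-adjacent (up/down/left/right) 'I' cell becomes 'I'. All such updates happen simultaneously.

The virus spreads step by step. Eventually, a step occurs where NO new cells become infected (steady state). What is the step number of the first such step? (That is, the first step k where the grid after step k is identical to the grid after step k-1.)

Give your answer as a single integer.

Answer: 10

Derivation:
Step 0 (initial): 3 infected
Step 1: +6 new -> 9 infected
Step 2: +8 new -> 17 infected
Step 3: +9 new -> 26 infected
Step 4: +8 new -> 34 infected
Step 5: +6 new -> 40 infected
Step 6: +4 new -> 44 infected
Step 7: +3 new -> 47 infected
Step 8: +2 new -> 49 infected
Step 9: +1 new -> 50 infected
Step 10: +0 new -> 50 infected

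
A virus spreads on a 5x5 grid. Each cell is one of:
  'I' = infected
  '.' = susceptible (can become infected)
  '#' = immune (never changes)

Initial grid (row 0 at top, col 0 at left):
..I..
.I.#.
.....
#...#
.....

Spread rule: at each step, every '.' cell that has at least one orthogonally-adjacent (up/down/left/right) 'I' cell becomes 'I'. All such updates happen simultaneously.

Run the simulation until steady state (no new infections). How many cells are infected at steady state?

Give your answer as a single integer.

Step 0 (initial): 2 infected
Step 1: +5 new -> 7 infected
Step 2: +5 new -> 12 infected
Step 3: +4 new -> 16 infected
Step 4: +4 new -> 20 infected
Step 5: +1 new -> 21 infected
Step 6: +1 new -> 22 infected
Step 7: +0 new -> 22 infected

Answer: 22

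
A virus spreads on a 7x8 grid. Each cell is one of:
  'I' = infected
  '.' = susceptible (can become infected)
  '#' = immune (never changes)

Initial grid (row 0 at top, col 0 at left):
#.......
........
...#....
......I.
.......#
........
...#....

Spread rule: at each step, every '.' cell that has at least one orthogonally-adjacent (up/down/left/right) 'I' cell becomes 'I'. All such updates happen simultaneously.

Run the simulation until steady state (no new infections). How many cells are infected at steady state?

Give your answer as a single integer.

Answer: 52

Derivation:
Step 0 (initial): 1 infected
Step 1: +4 new -> 5 infected
Step 2: +6 new -> 11 infected
Step 3: +9 new -> 20 infected
Step 4: +8 new -> 28 infected
Step 5: +7 new -> 35 infected
Step 6: +6 new -> 41 infected
Step 7: +6 new -> 47 infected
Step 8: +4 new -> 51 infected
Step 9: +1 new -> 52 infected
Step 10: +0 new -> 52 infected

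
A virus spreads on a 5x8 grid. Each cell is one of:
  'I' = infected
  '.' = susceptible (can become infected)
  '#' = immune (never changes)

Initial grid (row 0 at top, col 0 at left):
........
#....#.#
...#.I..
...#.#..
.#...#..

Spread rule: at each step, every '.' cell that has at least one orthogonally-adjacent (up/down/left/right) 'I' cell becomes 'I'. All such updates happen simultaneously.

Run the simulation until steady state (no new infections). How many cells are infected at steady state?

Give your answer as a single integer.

Step 0 (initial): 1 infected
Step 1: +2 new -> 3 infected
Step 2: +5 new -> 8 infected
Step 3: +6 new -> 14 infected
Step 4: +6 new -> 20 infected
Step 5: +4 new -> 24 infected
Step 6: +3 new -> 27 infected
Step 7: +3 new -> 30 infected
Step 8: +1 new -> 31 infected
Step 9: +1 new -> 32 infected
Step 10: +0 new -> 32 infected

Answer: 32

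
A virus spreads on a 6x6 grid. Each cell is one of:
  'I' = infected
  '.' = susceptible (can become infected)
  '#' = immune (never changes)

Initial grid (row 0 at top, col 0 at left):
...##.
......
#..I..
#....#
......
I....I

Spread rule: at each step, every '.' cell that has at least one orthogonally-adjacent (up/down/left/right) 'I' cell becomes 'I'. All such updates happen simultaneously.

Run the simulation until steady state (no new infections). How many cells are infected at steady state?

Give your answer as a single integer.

Step 0 (initial): 3 infected
Step 1: +8 new -> 11 infected
Step 2: +11 new -> 22 infected
Step 3: +5 new -> 27 infected
Step 4: +3 new -> 30 infected
Step 5: +1 new -> 31 infected
Step 6: +0 new -> 31 infected

Answer: 31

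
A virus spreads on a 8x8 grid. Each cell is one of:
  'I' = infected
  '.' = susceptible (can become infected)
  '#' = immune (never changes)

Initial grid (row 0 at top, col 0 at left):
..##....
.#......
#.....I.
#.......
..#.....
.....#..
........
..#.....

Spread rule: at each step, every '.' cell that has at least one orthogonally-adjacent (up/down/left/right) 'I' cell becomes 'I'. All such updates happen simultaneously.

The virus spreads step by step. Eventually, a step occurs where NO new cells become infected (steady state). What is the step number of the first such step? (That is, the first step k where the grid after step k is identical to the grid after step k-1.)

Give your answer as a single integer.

Step 0 (initial): 1 infected
Step 1: +4 new -> 5 infected
Step 2: +7 new -> 12 infected
Step 3: +8 new -> 20 infected
Step 4: +7 new -> 27 infected
Step 5: +8 new -> 35 infected
Step 6: +5 new -> 40 infected
Step 7: +4 new -> 44 infected
Step 8: +4 new -> 48 infected
Step 9: +2 new -> 50 infected
Step 10: +2 new -> 52 infected
Step 11: +1 new -> 53 infected
Step 12: +0 new -> 53 infected

Answer: 12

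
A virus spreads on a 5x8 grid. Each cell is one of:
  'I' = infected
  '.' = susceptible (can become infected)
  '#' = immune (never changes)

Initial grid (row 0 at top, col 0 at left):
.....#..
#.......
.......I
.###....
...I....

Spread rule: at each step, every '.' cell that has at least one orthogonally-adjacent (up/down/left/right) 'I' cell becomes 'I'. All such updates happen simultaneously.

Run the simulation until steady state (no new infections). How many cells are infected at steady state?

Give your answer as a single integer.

Answer: 35

Derivation:
Step 0 (initial): 2 infected
Step 1: +5 new -> 7 infected
Step 2: +8 new -> 15 infected
Step 3: +6 new -> 21 infected
Step 4: +3 new -> 24 infected
Step 5: +4 new -> 28 infected
Step 6: +3 new -> 31 infected
Step 7: +2 new -> 33 infected
Step 8: +1 new -> 34 infected
Step 9: +1 new -> 35 infected
Step 10: +0 new -> 35 infected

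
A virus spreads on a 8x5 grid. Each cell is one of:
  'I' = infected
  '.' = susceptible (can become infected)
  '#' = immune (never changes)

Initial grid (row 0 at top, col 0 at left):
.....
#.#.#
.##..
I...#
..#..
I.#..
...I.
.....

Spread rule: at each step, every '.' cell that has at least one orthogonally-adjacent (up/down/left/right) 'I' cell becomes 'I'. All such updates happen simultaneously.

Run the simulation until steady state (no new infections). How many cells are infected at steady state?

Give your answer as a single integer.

Step 0 (initial): 3 infected
Step 1: +9 new -> 12 infected
Step 2: +8 new -> 20 infected
Step 3: +3 new -> 23 infected
Step 4: +1 new -> 24 infected
Step 5: +2 new -> 26 infected
Step 6: +1 new -> 27 infected
Step 7: +2 new -> 29 infected
Step 8: +1 new -> 30 infected
Step 9: +2 new -> 32 infected
Step 10: +0 new -> 32 infected

Answer: 32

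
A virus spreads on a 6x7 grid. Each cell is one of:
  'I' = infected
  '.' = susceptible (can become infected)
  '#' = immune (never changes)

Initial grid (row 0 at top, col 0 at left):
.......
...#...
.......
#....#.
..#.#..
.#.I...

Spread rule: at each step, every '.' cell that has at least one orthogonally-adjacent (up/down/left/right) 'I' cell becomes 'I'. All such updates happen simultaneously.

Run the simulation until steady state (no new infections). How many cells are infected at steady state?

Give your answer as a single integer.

Answer: 36

Derivation:
Step 0 (initial): 1 infected
Step 1: +3 new -> 4 infected
Step 2: +2 new -> 6 infected
Step 3: +5 new -> 11 infected
Step 4: +4 new -> 15 infected
Step 5: +6 new -> 21 infected
Step 6: +7 new -> 28 infected
Step 7: +6 new -> 34 infected
Step 8: +2 new -> 36 infected
Step 9: +0 new -> 36 infected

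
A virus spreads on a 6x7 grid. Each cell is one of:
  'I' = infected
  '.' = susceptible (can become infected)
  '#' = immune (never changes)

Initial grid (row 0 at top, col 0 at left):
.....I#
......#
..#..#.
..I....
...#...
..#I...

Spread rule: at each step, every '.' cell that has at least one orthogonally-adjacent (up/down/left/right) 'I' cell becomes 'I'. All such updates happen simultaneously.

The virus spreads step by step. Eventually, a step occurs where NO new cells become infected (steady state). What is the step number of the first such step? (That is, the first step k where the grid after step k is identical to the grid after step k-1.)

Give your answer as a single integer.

Step 0 (initial): 3 infected
Step 1: +6 new -> 9 infected
Step 2: +9 new -> 18 infected
Step 3: +10 new -> 28 infected
Step 4: +6 new -> 34 infected
Step 5: +2 new -> 36 infected
Step 6: +0 new -> 36 infected

Answer: 6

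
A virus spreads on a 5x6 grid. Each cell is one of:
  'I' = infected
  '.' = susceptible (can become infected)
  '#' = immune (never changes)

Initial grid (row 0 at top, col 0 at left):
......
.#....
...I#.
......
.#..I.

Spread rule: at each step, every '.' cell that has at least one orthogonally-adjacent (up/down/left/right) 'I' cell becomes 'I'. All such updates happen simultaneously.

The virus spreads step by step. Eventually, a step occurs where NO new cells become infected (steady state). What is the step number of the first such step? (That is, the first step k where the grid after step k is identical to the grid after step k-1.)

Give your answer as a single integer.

Step 0 (initial): 2 infected
Step 1: +6 new -> 8 infected
Step 2: +7 new -> 15 infected
Step 3: +6 new -> 21 infected
Step 4: +4 new -> 25 infected
Step 5: +2 new -> 27 infected
Step 6: +0 new -> 27 infected

Answer: 6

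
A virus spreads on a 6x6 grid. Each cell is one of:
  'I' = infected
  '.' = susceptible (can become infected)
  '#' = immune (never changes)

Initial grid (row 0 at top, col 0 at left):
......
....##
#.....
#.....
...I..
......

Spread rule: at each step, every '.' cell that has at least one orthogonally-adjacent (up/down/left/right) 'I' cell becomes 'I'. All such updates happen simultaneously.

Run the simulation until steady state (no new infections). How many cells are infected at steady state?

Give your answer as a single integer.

Step 0 (initial): 1 infected
Step 1: +4 new -> 5 infected
Step 2: +7 new -> 12 infected
Step 3: +8 new -> 20 infected
Step 4: +5 new -> 25 infected
Step 5: +3 new -> 28 infected
Step 6: +3 new -> 31 infected
Step 7: +1 new -> 32 infected
Step 8: +0 new -> 32 infected

Answer: 32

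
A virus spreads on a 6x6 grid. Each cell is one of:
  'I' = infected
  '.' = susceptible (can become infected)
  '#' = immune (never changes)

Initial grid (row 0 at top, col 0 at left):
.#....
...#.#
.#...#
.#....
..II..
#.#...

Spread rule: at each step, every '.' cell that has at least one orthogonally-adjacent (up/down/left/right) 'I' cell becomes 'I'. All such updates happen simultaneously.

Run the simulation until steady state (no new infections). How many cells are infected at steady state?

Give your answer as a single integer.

Step 0 (initial): 2 infected
Step 1: +5 new -> 7 infected
Step 2: +7 new -> 14 infected
Step 3: +5 new -> 19 infected
Step 4: +4 new -> 23 infected
Step 5: +3 new -> 26 infected
Step 6: +2 new -> 28 infected
Step 7: +0 new -> 28 infected

Answer: 28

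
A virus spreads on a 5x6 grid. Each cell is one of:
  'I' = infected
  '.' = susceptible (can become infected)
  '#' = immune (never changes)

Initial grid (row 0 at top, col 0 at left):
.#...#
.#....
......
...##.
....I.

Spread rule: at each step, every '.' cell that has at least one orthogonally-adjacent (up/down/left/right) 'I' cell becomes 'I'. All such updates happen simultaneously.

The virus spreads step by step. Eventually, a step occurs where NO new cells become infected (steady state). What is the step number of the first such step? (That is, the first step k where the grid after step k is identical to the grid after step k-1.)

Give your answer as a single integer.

Answer: 9

Derivation:
Step 0 (initial): 1 infected
Step 1: +2 new -> 3 infected
Step 2: +2 new -> 5 infected
Step 3: +3 new -> 8 infected
Step 4: +5 new -> 13 infected
Step 5: +5 new -> 18 infected
Step 6: +4 new -> 22 infected
Step 7: +2 new -> 24 infected
Step 8: +1 new -> 25 infected
Step 9: +0 new -> 25 infected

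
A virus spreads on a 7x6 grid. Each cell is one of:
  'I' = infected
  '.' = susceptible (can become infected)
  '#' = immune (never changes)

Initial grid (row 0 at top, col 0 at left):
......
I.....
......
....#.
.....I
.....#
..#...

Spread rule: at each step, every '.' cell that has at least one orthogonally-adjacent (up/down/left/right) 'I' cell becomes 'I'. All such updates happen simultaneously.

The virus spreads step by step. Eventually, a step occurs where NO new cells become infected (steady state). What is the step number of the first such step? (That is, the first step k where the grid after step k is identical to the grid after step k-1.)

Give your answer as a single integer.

Step 0 (initial): 2 infected
Step 1: +5 new -> 7 infected
Step 2: +7 new -> 14 infected
Step 3: +11 new -> 25 infected
Step 4: +10 new -> 35 infected
Step 5: +3 new -> 38 infected
Step 6: +1 new -> 39 infected
Step 7: +0 new -> 39 infected

Answer: 7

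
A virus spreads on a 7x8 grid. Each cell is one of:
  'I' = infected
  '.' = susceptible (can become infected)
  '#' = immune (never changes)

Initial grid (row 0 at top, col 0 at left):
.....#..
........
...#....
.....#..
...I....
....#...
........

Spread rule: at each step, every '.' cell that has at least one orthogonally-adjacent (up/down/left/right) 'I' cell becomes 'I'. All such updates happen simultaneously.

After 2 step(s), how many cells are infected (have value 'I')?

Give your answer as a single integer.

Step 0 (initial): 1 infected
Step 1: +4 new -> 5 infected
Step 2: +6 new -> 11 infected

Answer: 11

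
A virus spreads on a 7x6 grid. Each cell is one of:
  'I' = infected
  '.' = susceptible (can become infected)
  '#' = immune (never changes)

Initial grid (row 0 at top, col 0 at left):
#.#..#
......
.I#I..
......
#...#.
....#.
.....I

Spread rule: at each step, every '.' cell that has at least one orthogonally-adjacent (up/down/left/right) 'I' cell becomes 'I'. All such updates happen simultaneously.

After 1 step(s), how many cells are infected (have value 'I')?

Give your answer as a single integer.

Step 0 (initial): 3 infected
Step 1: +8 new -> 11 infected

Answer: 11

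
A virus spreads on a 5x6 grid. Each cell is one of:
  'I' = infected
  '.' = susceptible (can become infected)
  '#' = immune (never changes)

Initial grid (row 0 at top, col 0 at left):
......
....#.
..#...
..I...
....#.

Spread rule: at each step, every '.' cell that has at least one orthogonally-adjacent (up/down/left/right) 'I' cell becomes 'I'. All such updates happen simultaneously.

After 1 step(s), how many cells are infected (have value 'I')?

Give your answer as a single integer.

Answer: 4

Derivation:
Step 0 (initial): 1 infected
Step 1: +3 new -> 4 infected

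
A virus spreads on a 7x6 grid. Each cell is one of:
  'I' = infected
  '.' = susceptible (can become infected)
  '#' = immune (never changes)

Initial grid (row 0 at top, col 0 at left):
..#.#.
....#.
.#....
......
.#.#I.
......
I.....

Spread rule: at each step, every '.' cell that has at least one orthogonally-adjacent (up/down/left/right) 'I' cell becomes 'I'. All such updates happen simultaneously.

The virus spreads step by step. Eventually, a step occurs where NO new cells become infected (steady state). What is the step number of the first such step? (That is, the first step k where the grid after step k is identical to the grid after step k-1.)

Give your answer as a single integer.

Step 0 (initial): 2 infected
Step 1: +5 new -> 7 infected
Step 2: +9 new -> 16 infected
Step 3: +7 new -> 23 infected
Step 4: +6 new -> 29 infected
Step 5: +4 new -> 33 infected
Step 6: +2 new -> 35 infected
Step 7: +1 new -> 36 infected
Step 8: +0 new -> 36 infected

Answer: 8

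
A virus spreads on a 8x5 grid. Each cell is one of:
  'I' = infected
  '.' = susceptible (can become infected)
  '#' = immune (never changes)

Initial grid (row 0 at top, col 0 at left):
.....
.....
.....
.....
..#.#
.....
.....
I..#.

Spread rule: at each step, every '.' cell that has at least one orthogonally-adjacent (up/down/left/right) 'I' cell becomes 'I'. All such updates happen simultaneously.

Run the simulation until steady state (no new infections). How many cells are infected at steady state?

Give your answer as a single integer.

Answer: 37

Derivation:
Step 0 (initial): 1 infected
Step 1: +2 new -> 3 infected
Step 2: +3 new -> 6 infected
Step 3: +3 new -> 9 infected
Step 4: +4 new -> 13 infected
Step 5: +4 new -> 17 infected
Step 6: +6 new -> 23 infected
Step 7: +4 new -> 27 infected
Step 8: +4 new -> 31 infected
Step 9: +3 new -> 34 infected
Step 10: +2 new -> 36 infected
Step 11: +1 new -> 37 infected
Step 12: +0 new -> 37 infected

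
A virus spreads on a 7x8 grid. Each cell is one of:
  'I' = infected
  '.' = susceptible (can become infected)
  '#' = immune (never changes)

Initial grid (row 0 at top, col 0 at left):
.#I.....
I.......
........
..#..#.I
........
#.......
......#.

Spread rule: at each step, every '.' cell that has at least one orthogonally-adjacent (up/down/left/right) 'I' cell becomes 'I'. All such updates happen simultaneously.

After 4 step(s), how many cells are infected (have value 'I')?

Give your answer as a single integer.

Answer: 38

Derivation:
Step 0 (initial): 3 infected
Step 1: +8 new -> 11 infected
Step 2: +9 new -> 20 infected
Step 3: +11 new -> 31 infected
Step 4: +7 new -> 38 infected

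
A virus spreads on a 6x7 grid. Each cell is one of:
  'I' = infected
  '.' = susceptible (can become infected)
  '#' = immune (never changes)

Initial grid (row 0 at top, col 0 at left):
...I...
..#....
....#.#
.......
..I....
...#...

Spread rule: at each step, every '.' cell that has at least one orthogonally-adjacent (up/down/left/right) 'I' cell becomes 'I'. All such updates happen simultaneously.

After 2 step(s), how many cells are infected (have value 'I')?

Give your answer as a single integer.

Answer: 19

Derivation:
Step 0 (initial): 2 infected
Step 1: +7 new -> 9 infected
Step 2: +10 new -> 19 infected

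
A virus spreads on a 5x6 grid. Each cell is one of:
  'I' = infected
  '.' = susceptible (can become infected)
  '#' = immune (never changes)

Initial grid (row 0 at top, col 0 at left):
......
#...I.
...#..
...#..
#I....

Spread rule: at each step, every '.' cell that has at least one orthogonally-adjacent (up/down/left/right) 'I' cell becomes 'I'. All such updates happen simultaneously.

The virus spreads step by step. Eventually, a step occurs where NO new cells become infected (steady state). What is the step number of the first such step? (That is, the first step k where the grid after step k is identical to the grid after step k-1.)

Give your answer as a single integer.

Answer: 6

Derivation:
Step 0 (initial): 2 infected
Step 1: +6 new -> 8 infected
Step 2: +9 new -> 17 infected
Step 3: +6 new -> 23 infected
Step 4: +2 new -> 25 infected
Step 5: +1 new -> 26 infected
Step 6: +0 new -> 26 infected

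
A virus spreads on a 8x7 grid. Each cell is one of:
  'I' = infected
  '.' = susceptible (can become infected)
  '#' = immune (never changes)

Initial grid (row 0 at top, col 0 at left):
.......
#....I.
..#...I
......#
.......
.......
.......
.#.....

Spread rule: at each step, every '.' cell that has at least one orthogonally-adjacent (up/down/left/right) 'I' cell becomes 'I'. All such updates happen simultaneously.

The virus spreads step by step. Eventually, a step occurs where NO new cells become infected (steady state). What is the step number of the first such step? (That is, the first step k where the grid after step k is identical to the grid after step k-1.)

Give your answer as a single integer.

Step 0 (initial): 2 infected
Step 1: +4 new -> 6 infected
Step 2: +5 new -> 11 infected
Step 3: +5 new -> 16 infected
Step 4: +6 new -> 22 infected
Step 5: +7 new -> 29 infected
Step 6: +8 new -> 37 infected
Step 7: +6 new -> 43 infected
Step 8: +4 new -> 47 infected
Step 9: +3 new -> 50 infected
Step 10: +1 new -> 51 infected
Step 11: +1 new -> 52 infected
Step 12: +0 new -> 52 infected

Answer: 12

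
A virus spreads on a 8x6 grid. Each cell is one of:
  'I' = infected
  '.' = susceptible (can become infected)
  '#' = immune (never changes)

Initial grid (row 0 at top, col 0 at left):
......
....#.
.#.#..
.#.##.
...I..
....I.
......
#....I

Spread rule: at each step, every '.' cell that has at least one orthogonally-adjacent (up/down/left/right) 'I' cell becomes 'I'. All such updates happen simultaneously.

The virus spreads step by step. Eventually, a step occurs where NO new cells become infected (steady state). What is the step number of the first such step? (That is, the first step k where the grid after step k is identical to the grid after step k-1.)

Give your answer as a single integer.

Answer: 8

Derivation:
Step 0 (initial): 3 infected
Step 1: +7 new -> 10 infected
Step 2: +6 new -> 16 infected
Step 3: +6 new -> 22 infected
Step 4: +6 new -> 28 infected
Step 5: +7 new -> 35 infected
Step 6: +4 new -> 39 infected
Step 7: +2 new -> 41 infected
Step 8: +0 new -> 41 infected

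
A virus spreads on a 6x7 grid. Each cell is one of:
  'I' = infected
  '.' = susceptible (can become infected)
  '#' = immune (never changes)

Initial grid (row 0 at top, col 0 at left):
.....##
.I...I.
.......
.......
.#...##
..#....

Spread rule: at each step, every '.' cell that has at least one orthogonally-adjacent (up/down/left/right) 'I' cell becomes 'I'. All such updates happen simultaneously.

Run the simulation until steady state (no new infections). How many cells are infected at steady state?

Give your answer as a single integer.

Step 0 (initial): 2 infected
Step 1: +7 new -> 9 infected
Step 2: +10 new -> 19 infected
Step 3: +6 new -> 25 infected
Step 4: +4 new -> 29 infected
Step 5: +3 new -> 32 infected
Step 6: +3 new -> 35 infected
Step 7: +1 new -> 36 infected
Step 8: +0 new -> 36 infected

Answer: 36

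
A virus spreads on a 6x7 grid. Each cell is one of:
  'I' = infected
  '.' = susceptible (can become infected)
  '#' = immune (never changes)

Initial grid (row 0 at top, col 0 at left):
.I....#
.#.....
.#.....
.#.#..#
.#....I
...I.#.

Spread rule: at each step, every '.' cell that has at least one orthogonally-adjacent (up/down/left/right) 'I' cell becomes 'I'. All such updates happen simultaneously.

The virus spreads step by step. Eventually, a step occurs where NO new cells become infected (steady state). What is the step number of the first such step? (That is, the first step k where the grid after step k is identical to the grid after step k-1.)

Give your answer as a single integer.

Step 0 (initial): 3 infected
Step 1: +7 new -> 10 infected
Step 2: +7 new -> 17 infected
Step 3: +8 new -> 25 infected
Step 4: +8 new -> 33 infected
Step 5: +1 new -> 34 infected
Step 6: +0 new -> 34 infected

Answer: 6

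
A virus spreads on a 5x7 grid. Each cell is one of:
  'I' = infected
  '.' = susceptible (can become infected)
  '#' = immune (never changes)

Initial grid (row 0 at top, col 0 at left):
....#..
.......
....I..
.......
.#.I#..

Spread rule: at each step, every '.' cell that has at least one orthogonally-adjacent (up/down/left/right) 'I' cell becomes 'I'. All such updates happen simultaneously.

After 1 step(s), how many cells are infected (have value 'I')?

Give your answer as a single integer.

Answer: 8

Derivation:
Step 0 (initial): 2 infected
Step 1: +6 new -> 8 infected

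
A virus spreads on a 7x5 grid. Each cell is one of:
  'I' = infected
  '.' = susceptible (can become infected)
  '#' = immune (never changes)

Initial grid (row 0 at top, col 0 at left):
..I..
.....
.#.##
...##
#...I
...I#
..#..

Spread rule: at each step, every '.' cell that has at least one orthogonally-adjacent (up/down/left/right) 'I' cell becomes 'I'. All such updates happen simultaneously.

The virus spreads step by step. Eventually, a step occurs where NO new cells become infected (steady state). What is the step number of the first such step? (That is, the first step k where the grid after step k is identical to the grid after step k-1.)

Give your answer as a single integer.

Answer: 6

Derivation:
Step 0 (initial): 3 infected
Step 1: +6 new -> 9 infected
Step 2: +8 new -> 17 infected
Step 3: +6 new -> 23 infected
Step 4: +3 new -> 26 infected
Step 5: +1 new -> 27 infected
Step 6: +0 new -> 27 infected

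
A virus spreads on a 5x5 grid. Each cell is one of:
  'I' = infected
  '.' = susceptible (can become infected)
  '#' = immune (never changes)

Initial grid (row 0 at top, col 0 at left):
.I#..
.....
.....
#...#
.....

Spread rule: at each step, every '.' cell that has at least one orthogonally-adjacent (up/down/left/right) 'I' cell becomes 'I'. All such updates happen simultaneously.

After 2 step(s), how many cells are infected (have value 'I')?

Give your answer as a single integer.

Answer: 6

Derivation:
Step 0 (initial): 1 infected
Step 1: +2 new -> 3 infected
Step 2: +3 new -> 6 infected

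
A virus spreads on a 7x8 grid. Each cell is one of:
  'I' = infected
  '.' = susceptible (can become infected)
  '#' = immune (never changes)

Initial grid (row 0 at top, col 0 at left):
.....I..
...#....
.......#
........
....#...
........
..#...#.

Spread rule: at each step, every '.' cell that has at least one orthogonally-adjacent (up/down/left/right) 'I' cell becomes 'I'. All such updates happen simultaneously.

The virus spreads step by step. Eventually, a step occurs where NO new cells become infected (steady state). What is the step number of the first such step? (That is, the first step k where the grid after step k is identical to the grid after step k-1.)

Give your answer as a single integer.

Answer: 12

Derivation:
Step 0 (initial): 1 infected
Step 1: +3 new -> 4 infected
Step 2: +5 new -> 9 infected
Step 3: +5 new -> 14 infected
Step 4: +6 new -> 20 infected
Step 5: +7 new -> 27 infected
Step 6: +8 new -> 35 infected
Step 7: +6 new -> 41 infected
Step 8: +5 new -> 46 infected
Step 9: +2 new -> 48 infected
Step 10: +2 new -> 50 infected
Step 11: +1 new -> 51 infected
Step 12: +0 new -> 51 infected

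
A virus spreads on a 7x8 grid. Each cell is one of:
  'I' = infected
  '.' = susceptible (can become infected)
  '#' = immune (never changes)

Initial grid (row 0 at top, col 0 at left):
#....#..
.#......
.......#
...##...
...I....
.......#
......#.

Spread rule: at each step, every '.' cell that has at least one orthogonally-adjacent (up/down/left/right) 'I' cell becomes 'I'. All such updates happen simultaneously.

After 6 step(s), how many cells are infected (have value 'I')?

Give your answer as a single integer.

Answer: 43

Derivation:
Step 0 (initial): 1 infected
Step 1: +3 new -> 4 infected
Step 2: +6 new -> 10 infected
Step 3: +9 new -> 19 infected
Step 4: +11 new -> 30 infected
Step 5: +8 new -> 38 infected
Step 6: +5 new -> 43 infected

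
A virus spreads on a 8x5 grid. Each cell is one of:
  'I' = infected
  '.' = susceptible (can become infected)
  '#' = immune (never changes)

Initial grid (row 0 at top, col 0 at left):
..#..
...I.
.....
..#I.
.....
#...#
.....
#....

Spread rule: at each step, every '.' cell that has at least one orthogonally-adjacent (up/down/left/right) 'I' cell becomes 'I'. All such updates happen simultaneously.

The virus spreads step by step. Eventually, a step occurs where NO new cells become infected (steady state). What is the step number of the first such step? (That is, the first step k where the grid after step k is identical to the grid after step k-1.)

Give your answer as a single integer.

Answer: 7

Derivation:
Step 0 (initial): 2 infected
Step 1: +6 new -> 8 infected
Step 2: +7 new -> 15 infected
Step 3: +6 new -> 21 infected
Step 4: +8 new -> 29 infected
Step 5: +4 new -> 33 infected
Step 6: +2 new -> 35 infected
Step 7: +0 new -> 35 infected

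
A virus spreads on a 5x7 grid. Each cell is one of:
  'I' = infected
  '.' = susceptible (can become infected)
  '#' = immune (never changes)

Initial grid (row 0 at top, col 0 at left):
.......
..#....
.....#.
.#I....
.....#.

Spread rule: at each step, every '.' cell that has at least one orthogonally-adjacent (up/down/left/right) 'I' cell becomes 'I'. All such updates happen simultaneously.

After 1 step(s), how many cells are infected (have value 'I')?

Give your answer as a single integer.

Answer: 4

Derivation:
Step 0 (initial): 1 infected
Step 1: +3 new -> 4 infected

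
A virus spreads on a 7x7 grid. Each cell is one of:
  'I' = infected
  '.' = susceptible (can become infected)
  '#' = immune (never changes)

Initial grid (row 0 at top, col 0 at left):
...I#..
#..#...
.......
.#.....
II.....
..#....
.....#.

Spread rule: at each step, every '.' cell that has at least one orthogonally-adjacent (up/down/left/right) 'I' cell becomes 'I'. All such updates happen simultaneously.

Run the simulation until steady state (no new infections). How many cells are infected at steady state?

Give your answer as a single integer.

Step 0 (initial): 3 infected
Step 1: +5 new -> 8 infected
Step 2: +7 new -> 15 infected
Step 3: +8 new -> 23 infected
Step 4: +5 new -> 28 infected
Step 5: +5 new -> 33 infected
Step 6: +4 new -> 37 infected
Step 7: +3 new -> 40 infected
Step 8: +2 new -> 42 infected
Step 9: +1 new -> 43 infected
Step 10: +0 new -> 43 infected

Answer: 43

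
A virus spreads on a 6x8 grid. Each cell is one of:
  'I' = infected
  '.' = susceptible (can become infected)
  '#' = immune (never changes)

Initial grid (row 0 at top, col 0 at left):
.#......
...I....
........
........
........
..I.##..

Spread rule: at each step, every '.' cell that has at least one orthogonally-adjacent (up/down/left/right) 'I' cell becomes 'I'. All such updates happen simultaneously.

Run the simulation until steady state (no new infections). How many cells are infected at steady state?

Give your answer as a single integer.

Step 0 (initial): 2 infected
Step 1: +7 new -> 9 infected
Step 2: +11 new -> 20 infected
Step 3: +9 new -> 29 infected
Step 4: +8 new -> 37 infected
Step 5: +4 new -> 41 infected
Step 6: +3 new -> 44 infected
Step 7: +1 new -> 45 infected
Step 8: +0 new -> 45 infected

Answer: 45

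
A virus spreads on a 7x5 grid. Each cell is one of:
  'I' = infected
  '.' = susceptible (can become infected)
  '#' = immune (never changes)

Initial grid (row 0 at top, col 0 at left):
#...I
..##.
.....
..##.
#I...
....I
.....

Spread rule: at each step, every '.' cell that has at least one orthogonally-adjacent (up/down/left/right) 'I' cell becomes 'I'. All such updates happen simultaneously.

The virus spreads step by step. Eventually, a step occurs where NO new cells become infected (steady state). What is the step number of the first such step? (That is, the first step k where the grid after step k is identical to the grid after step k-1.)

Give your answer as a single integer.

Step 0 (initial): 3 infected
Step 1: +8 new -> 11 infected
Step 2: +10 new -> 21 infected
Step 3: +7 new -> 28 infected
Step 4: +1 new -> 29 infected
Step 5: +0 new -> 29 infected

Answer: 5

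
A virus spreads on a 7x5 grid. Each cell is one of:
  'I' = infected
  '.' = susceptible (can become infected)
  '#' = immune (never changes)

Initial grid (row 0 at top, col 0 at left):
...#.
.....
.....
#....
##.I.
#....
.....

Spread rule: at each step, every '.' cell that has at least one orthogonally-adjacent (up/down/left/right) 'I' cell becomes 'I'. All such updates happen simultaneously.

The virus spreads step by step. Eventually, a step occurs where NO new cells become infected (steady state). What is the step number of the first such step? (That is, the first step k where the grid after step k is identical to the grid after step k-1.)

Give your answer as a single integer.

Answer: 8

Derivation:
Step 0 (initial): 1 infected
Step 1: +4 new -> 5 infected
Step 2: +6 new -> 11 infected
Step 3: +7 new -> 18 infected
Step 4: +4 new -> 22 infected
Step 5: +5 new -> 27 infected
Step 6: +2 new -> 29 infected
Step 7: +1 new -> 30 infected
Step 8: +0 new -> 30 infected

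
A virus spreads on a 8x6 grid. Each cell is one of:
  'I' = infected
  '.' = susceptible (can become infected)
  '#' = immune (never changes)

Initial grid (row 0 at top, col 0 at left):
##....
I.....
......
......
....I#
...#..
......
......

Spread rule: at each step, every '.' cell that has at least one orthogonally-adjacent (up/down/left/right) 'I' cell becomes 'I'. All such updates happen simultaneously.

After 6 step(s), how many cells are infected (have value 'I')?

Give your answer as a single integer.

Answer: 44

Derivation:
Step 0 (initial): 2 infected
Step 1: +5 new -> 7 infected
Step 2: +9 new -> 16 infected
Step 3: +14 new -> 30 infected
Step 4: +8 new -> 38 infected
Step 5: +4 new -> 42 infected
Step 6: +2 new -> 44 infected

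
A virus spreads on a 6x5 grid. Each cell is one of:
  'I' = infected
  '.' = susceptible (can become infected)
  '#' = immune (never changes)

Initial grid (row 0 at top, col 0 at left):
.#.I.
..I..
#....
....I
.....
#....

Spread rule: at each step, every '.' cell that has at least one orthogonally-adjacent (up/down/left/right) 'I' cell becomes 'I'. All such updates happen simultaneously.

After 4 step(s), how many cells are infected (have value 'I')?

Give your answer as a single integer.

Answer: 25

Derivation:
Step 0 (initial): 3 infected
Step 1: +8 new -> 11 infected
Step 2: +7 new -> 18 infected
Step 3: +4 new -> 22 infected
Step 4: +3 new -> 25 infected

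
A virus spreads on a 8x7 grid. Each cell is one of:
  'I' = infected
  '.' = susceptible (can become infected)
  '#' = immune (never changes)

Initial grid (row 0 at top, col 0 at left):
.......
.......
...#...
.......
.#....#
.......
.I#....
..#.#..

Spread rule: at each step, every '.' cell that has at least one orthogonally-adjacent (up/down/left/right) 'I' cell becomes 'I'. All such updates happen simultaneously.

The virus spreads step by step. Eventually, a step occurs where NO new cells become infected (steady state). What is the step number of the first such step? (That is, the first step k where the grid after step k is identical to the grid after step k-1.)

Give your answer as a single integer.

Step 0 (initial): 1 infected
Step 1: +3 new -> 4 infected
Step 2: +3 new -> 7 infected
Step 3: +3 new -> 10 infected
Step 4: +5 new -> 15 infected
Step 5: +8 new -> 23 infected
Step 6: +7 new -> 30 infected
Step 7: +8 new -> 38 infected
Step 8: +6 new -> 44 infected
Step 9: +3 new -> 47 infected
Step 10: +2 new -> 49 infected
Step 11: +1 new -> 50 infected
Step 12: +0 new -> 50 infected

Answer: 12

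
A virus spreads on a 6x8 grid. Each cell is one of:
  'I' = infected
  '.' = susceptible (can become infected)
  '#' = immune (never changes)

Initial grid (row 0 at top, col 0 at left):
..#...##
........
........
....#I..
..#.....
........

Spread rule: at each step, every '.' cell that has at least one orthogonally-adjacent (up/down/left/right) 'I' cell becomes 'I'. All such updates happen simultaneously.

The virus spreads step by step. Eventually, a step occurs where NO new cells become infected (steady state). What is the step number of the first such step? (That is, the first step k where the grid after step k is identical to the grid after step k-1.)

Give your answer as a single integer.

Answer: 9

Derivation:
Step 0 (initial): 1 infected
Step 1: +3 new -> 4 infected
Step 2: +7 new -> 11 infected
Step 3: +9 new -> 20 infected
Step 4: +7 new -> 27 infected
Step 5: +5 new -> 32 infected
Step 6: +4 new -> 36 infected
Step 7: +5 new -> 41 infected
Step 8: +2 new -> 43 infected
Step 9: +0 new -> 43 infected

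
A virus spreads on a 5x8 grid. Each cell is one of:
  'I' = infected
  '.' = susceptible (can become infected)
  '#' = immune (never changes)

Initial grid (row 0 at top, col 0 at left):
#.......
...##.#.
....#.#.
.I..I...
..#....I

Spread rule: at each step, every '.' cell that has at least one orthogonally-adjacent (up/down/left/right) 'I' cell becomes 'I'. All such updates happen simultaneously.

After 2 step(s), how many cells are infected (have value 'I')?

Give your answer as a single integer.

Step 0 (initial): 3 infected
Step 1: +9 new -> 12 infected
Step 2: +10 new -> 22 infected

Answer: 22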